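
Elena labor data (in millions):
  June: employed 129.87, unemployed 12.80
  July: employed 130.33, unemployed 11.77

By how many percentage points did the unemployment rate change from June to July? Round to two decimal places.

The unemployment rate changed by −0.69 percentage points.

June: labor force = 129.87 + 12.80 = 142.67; u = 12.80/142.67 = 8.97%.
July: labor force = 130.33 + 11.77 = 142.10; u = 11.77/142.10 = 8.28%.
Change = 8.28% − 8.97% = −0.69 pp.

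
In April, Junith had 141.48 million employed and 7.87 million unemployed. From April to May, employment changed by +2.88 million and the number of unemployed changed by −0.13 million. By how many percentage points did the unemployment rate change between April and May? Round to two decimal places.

The unemployment rate changed by −0.18 percentage points.

April: labor force = 141.48 + 7.87 = 149.35; u = 7.87/149.35 = 5.27%.
May: labor force = 144.36 + 7.74 = 152.10; u = 7.74/152.10 = 5.09%.
Change = 5.09% − 5.27% = −0.18 pp.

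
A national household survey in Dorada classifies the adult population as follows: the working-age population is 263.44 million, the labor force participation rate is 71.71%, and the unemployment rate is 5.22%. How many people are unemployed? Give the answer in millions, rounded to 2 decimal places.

Labor force = 0.7171 × 263.44 = 188.91 million.
Unemployed = 0.0522 × 188.91 ≈ 9.86 million.

About 9.86 million are unemployed.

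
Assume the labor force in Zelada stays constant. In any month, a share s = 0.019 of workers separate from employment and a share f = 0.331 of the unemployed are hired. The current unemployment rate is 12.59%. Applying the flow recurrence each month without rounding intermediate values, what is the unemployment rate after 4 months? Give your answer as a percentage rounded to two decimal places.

Unemployment rate after four months ≈ 6.71%.

With a fixed labor force, u_{t+1} = u_t + s·(1−u_t) − f·u_t = u_t·(1−s−f) + s.
Here 1−s−f = 0.650 and s = 0.019.
u_1 = 0.125900 × 0.650 + 0.019 = 0.100835.
u_2 = 0.100835 × 0.650 + 0.019 = 0.084543.
u_3 = 0.084543 × 0.650 + 0.019 = 0.073953.
u_4 = 0.073953 × 0.650 + 0.019 = 0.067069.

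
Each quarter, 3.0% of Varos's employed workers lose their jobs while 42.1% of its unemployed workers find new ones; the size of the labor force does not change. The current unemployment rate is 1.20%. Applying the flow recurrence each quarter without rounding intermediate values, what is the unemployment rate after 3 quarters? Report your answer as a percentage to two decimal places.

Unemployment rate after three quarters ≈ 5.75%.

With a fixed labor force, u_{t+1} = u_t + s·(1−u_t) − f·u_t = u_t·(1−s−f) + s.
Here 1−s−f = 0.549 and s = 0.030.
u_1 = 0.012000 × 0.549 + 0.030 = 0.036588.
u_2 = 0.036588 × 0.549 + 0.030 = 0.050087.
u_3 = 0.050087 × 0.549 + 0.030 = 0.057498.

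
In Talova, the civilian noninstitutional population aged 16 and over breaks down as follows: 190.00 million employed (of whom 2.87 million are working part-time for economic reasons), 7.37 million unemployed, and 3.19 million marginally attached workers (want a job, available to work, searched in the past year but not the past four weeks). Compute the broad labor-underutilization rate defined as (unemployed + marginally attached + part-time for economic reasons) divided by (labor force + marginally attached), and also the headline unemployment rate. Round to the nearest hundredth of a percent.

Broad underutilization rate ≈ 6.70%; headline unemployment rate ≈ 3.73%.

Labor force = 190.00 + 7.37 = 197.37 million.
Numerator = 7.37 + 3.19 + 2.87 = 13.43 million.
Denominator = 197.37 + 3.19 = 200.56 million.
Broad rate = 13.43 / 200.56 = 6.70%.
Headline unemployment rate = 7.37 / 197.37 = 3.73%.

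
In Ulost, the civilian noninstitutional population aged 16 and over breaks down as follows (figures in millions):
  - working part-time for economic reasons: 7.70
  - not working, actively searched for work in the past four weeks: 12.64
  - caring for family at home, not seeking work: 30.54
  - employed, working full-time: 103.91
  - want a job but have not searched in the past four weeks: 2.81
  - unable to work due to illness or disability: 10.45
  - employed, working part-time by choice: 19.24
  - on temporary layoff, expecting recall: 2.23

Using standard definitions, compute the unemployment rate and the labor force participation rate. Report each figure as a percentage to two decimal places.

Employed = 7.70 + 103.91 + 19.24 = 130.85 million (anyone who worked, including part-time for economic reasons, counts as employed).
Unemployed = 12.64 + 2.23 = 14.87 million (jobless and actively searching, or on temporary layoff).
Labor force = 130.85 + 14.87 = 145.72 million.
Not in labor force = 30.54 + 2.81 + 10.45 = 43.80 million (those not working and not actively searching are outside the labor force — including those who want a job but have given up searching).
Civilian working-age population = 145.72 + 43.80 = 189.52 million.
Unemployment rate = 14.87 / 145.72 = 10.20%.
Labor force participation rate = 145.72 / 189.52 = 76.89%.

Unemployment rate ≈ 10.20%; labor force participation rate ≈ 76.89%.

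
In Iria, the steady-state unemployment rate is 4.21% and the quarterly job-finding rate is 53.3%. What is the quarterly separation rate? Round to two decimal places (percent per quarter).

Separation rate ≈ 2.34% per quarter.

From u* = s/(s+f): s = u·f/(1−u).
s = 0.0421 × 53.3 / (1 − 0.0421) = 2.2439 / 0.9579 ≈ 2.34% per quarter.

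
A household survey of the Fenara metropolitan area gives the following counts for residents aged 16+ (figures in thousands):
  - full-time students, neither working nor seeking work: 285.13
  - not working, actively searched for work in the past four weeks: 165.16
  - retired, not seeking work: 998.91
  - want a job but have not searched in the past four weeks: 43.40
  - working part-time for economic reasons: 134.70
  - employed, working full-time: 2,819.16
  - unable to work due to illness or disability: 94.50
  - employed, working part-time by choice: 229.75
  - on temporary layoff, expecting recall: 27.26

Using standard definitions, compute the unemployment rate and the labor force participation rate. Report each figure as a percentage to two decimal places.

Employed = 134.70 + 2,819.16 + 229.75 = 3,183.61 thousand (anyone who worked, including part-time for economic reasons, counts as employed).
Unemployed = 165.16 + 27.26 = 192.42 thousand (jobless and actively searching, or on temporary layoff).
Labor force = 3,183.61 + 192.42 = 3,376.03 thousand.
Not in labor force = 285.13 + 998.91 + 43.40 + 94.50 = 1,421.94 thousand (those not working and not actively searching are outside the labor force — including those who want a job but have given up searching).
Civilian working-age population = 3,376.03 + 1,421.94 = 4,797.97 thousand.
Unemployment rate = 192.42 / 3,376.03 = 5.70%.
Labor force participation rate = 3,376.03 / 4,797.97 = 70.36%.

Unemployment rate ≈ 5.70%; labor force participation rate ≈ 70.36%.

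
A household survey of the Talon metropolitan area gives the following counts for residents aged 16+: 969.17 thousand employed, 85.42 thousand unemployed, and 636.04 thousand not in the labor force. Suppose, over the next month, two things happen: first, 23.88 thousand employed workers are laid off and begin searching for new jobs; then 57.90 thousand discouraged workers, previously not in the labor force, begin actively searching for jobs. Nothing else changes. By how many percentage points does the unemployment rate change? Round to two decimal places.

The unemployment rate changes by +6.93 percentage points.

Initially, labor force = 969.17 + 85.42 = 1,054.59 thousand, so u = 85.42/1,054.59 = 8.10%.
After the first change, employed falls and unemployed rises by 23.88; labor force unchanged → E = 945.29, U = 109.30, labor force = 1,054.59 thousand.
After the second change, unemployed and labor force both rise by 57.90 → E = 945.29, U = 167.20, labor force = 1,112.49 thousand.
New unemployment rate = 167.20 / 1,112.49 = 15.03%.
Change = 15.03% − 8.10% = +6.93 percentage points.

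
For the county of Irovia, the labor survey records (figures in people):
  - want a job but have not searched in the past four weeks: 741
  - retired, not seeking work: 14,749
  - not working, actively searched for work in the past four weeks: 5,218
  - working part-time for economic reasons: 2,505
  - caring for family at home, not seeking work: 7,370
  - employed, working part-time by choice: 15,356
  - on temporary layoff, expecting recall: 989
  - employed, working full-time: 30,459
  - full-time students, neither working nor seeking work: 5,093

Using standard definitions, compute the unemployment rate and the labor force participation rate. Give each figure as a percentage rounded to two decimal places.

Unemployment rate ≈ 11.38%; labor force participation rate ≈ 66.11%.

Employed = 2,505 + 15,356 + 30,459 = 48,320 (anyone who worked, including part-time for economic reasons, counts as employed).
Unemployed = 5,218 + 989 = 6,207 (jobless and actively searching, or on temporary layoff).
Labor force = 48,320 + 6,207 = 54,527.
Not in labor force = 741 + 14,749 + 7,370 + 5,093 = 27,953 (those not working and not actively searching are outside the labor force — including those who want a job but have given up searching).
Civilian working-age population = 54,527 + 27,953 = 82,480.
Unemployment rate = 6,207 / 54,527 = 11.38%.
Labor force participation rate = 54,527 / 82,480 = 66.11%.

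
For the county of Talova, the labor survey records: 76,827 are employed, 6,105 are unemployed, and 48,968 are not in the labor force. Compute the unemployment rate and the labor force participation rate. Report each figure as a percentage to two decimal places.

Labor force = employed + unemployed = 76,827 + 6,105 = 82,932.
Working-age population = 82,932 + 48,968 = 131,900.
Unemployment rate = 6,105 / 82,932 = 7.36%.
Labor force participation rate = 82,932 / 131,900 = 62.87%.

Unemployment rate ≈ 7.36%; labor force participation rate ≈ 62.87%.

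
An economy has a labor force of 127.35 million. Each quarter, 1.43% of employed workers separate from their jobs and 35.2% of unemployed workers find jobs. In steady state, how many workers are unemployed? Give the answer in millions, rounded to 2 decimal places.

About 4.97 million are unemployed in steady state.

Steady-state unemployment rate u* = s/(s+f) = 1.43/(1.43+35.2) = 0.039039.
Unemployed = u* × labor force = 0.039039 × 127.35 ≈ 4.97 million.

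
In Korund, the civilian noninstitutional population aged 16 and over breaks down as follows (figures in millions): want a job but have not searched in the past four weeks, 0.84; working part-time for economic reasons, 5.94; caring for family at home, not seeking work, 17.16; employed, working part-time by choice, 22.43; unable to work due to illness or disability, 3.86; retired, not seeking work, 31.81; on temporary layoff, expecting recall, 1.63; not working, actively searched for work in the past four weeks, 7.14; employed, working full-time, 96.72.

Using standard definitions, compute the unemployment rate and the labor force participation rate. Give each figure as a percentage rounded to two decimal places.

Employed = 5.94 + 22.43 + 96.72 = 125.09 million (anyone who worked, including part-time for economic reasons, counts as employed).
Unemployed = 1.63 + 7.14 = 8.77 million (jobless and actively searching, or on temporary layoff).
Labor force = 125.09 + 8.77 = 133.86 million.
Not in labor force = 0.84 + 17.16 + 3.86 + 31.81 = 53.67 million (those not working and not actively searching are outside the labor force — including those who want a job but have given up searching).
Civilian working-age population = 133.86 + 53.67 = 187.53 million.
Unemployment rate = 8.77 / 133.86 = 6.55%.
Labor force participation rate = 133.86 / 187.53 = 71.38%.

Unemployment rate ≈ 6.55%; labor force participation rate ≈ 71.38%.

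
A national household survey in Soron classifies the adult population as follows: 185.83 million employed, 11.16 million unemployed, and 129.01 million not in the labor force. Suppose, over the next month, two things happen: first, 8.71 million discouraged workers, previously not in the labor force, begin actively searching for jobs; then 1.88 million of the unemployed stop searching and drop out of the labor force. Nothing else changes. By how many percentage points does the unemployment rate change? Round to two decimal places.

Initially, labor force = 185.83 + 11.16 = 196.99 million, so u = 11.16/196.99 = 5.67%.
After the first change, unemployed and labor force both rise by 8.71 → E = 185.83, U = 19.87, labor force = 205.70 million.
After the second change, unemployed and labor force both fall by 1.88 → E = 185.83, U = 17.99, labor force = 203.82 million.
New unemployment rate = 17.99 / 203.82 = 8.83%.
Change = 8.83% − 5.67% = +3.16 percentage points.

The unemployment rate changes by +3.16 percentage points.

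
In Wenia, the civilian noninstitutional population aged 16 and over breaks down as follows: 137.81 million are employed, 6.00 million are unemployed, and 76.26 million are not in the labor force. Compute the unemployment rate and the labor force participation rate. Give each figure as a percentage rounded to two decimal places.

Labor force = employed + unemployed = 137.81 + 6.00 = 143.81 million.
Working-age population = 143.81 + 76.26 = 220.07 million.
Unemployment rate = 6.00 / 143.81 = 4.17%.
Labor force participation rate = 143.81 / 220.07 = 65.35%.

Unemployment rate ≈ 4.17%; labor force participation rate ≈ 65.35%.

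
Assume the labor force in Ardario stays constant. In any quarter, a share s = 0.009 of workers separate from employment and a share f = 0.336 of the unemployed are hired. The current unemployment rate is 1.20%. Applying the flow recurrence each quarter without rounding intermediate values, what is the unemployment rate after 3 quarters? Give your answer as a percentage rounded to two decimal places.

With a fixed labor force, u_{t+1} = u_t + s·(1−u_t) − f·u_t = u_t·(1−s−f) + s.
Here 1−s−f = 0.655 and s = 0.009.
u_1 = 0.012000 × 0.655 + 0.009 = 0.016860.
u_2 = 0.016860 × 0.655 + 0.009 = 0.020043.
u_3 = 0.020043 × 0.655 + 0.009 = 0.022128.

Unemployment rate after three quarters ≈ 2.21%.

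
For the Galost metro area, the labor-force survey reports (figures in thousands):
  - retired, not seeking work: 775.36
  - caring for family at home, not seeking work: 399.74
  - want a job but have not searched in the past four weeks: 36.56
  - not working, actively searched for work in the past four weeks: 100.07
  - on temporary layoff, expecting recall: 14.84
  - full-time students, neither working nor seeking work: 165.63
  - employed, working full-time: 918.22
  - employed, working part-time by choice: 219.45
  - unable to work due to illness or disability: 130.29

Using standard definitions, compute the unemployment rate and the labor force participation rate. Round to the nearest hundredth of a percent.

Unemployment rate ≈ 9.17%; labor force participation rate ≈ 45.38%.

Employed = 918.22 + 219.45 = 1,137.67 thousand.
Unemployed = 100.07 + 14.84 = 114.91 thousand (jobless and actively searching, or on temporary layoff).
Labor force = 1,137.67 + 114.91 = 1,252.58 thousand.
Not in labor force = 775.36 + 399.74 + 36.56 + 165.63 + 130.29 = 1,507.58 thousand (those not working and not actively searching are outside the labor force — including those who want a job but have given up searching).
Civilian working-age population = 1,252.58 + 1,507.58 = 2,760.16 thousand.
Unemployment rate = 114.91 / 1,252.58 = 9.17%.
Labor force participation rate = 1,252.58 / 2,760.16 = 45.38%.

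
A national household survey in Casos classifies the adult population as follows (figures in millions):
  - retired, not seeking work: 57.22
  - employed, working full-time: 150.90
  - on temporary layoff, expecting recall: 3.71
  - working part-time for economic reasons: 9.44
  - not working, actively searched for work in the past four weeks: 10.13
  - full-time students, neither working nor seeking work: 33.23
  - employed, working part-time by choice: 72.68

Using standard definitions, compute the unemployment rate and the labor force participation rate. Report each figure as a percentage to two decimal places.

Unemployment rate ≈ 5.61%; labor force participation rate ≈ 73.18%.

Employed = 150.90 + 9.44 + 72.68 = 233.02 million (anyone who worked, including part-time for economic reasons, counts as employed).
Unemployed = 3.71 + 10.13 = 13.84 million (jobless and actively searching, or on temporary layoff).
Labor force = 233.02 + 13.84 = 246.86 million.
Not in labor force = 57.22 + 33.23 = 90.45 million (those not working and not actively searching are outside the labor force).
Civilian working-age population = 246.86 + 90.45 = 337.31 million.
Unemployment rate = 13.84 / 246.86 = 5.61%.
Labor force participation rate = 246.86 / 337.31 = 73.18%.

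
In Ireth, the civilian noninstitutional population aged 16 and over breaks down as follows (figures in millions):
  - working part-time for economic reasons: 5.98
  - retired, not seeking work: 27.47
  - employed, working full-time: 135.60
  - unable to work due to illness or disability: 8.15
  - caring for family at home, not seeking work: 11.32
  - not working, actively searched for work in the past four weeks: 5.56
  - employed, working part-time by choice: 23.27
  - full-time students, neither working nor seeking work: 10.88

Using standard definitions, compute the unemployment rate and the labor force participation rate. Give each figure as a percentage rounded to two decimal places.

Unemployment rate ≈ 3.26%; labor force participation rate ≈ 74.67%.

Employed = 5.98 + 135.60 + 23.27 = 164.85 million (anyone who worked, including part-time for economic reasons, counts as employed).
Unemployed = 5.56 million.
Labor force = 164.85 + 5.56 = 170.41 million.
Not in labor force = 27.47 + 8.15 + 11.32 + 10.88 = 57.82 million (those not working and not actively searching are outside the labor force).
Civilian working-age population = 170.41 + 57.82 = 228.23 million.
Unemployment rate = 5.56 / 170.41 = 3.26%.
Labor force participation rate = 170.41 / 228.23 = 74.67%.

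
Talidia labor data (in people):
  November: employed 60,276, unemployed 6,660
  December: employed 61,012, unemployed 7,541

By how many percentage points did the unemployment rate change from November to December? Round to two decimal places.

November: labor force = 60,276 + 6,660 = 66,936; u = 6,660/66,936 = 9.95%.
December: labor force = 61,012 + 7,541 = 68,553; u = 7,541/68,553 = 11.00%.
Change = 11.00% − 9.95% = +1.05 pp.

The unemployment rate changed by +1.05 percentage points.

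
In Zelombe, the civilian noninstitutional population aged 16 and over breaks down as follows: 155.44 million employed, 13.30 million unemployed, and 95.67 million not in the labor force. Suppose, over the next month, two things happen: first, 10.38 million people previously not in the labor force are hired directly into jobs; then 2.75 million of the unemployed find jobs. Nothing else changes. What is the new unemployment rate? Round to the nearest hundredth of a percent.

Initially, labor force = 155.44 + 13.30 = 168.74 million, so u = 13.30/168.74 = 7.88%.
After the first change, employed and labor force both rise by 10.38; unemployed unchanged → E = 165.82, U = 13.30, labor force = 179.12 million.
After the second change, unemployed falls and employed rises by 2.75; labor force unchanged → E = 168.57, U = 10.55, labor force = 179.12 million.
New unemployment rate = 10.55 / 179.12 = 5.89%.

New unemployment rate ≈ 5.89%.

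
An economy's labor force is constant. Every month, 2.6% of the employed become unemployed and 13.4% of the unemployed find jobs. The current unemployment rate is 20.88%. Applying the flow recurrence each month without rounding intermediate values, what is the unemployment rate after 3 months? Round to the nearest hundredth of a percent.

With a fixed labor force, u_{t+1} = u_t + s·(1−u_t) − f·u_t = u_t·(1−s−f) + s.
Here 1−s−f = 0.840 and s = 0.026.
u_1 = 0.208800 × 0.840 + 0.026 = 0.201392.
u_2 = 0.201392 × 0.840 + 0.026 = 0.195169.
u_3 = 0.195169 × 0.840 + 0.026 = 0.189942.

Unemployment rate after three months ≈ 18.99%.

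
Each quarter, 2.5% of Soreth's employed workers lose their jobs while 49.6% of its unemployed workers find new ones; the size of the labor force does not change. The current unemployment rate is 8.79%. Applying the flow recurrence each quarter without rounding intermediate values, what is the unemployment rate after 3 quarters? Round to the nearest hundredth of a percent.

With a fixed labor force, u_{t+1} = u_t + s·(1−u_t) − f·u_t = u_t·(1−s−f) + s.
Here 1−s−f = 0.479 and s = 0.025.
u_1 = 0.087900 × 0.479 + 0.025 = 0.067104.
u_2 = 0.067104 × 0.479 + 0.025 = 0.057143.
u_3 = 0.057143 × 0.479 + 0.025 = 0.052371.

Unemployment rate after three quarters ≈ 5.24%.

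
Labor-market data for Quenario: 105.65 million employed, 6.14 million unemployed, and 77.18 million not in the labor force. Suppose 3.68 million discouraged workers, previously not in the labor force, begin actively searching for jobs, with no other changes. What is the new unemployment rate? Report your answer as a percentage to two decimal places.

New unemployment rate ≈ 8.50%.

Initially, labor force = 105.65 + 6.14 = 111.79 million, so u = 6.14/111.79 = 5.49%.
After the change, unemployed and labor force both rise by 3.68 → E = 105.65, U = 9.82, labor force = 115.47 million.
New unemployment rate = 9.82 / 115.47 = 8.50%.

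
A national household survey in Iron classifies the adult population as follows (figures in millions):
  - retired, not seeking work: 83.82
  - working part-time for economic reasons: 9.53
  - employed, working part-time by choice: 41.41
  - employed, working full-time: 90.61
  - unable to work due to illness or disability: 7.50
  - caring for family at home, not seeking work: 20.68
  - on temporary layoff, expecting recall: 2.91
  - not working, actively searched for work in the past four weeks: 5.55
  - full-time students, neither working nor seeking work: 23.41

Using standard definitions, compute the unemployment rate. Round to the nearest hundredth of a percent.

Employed = 9.53 + 41.41 + 90.61 = 141.55 million (anyone who worked, including part-time for economic reasons, counts as employed).
Unemployed = 2.91 + 5.55 = 8.46 million (jobless and actively searching, or on temporary layoff).
Labor force = 141.55 + 8.46 = 150.01 million.
Unemployment rate = 8.46 / 150.01 = 5.64%.

Unemployment rate ≈ 5.64%.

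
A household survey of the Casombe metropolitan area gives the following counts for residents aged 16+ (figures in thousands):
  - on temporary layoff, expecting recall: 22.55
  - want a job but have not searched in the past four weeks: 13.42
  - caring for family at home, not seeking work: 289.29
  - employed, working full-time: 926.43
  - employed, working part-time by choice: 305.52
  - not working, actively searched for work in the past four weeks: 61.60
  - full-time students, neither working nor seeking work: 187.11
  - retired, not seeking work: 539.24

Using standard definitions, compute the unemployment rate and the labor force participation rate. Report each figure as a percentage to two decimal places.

Unemployment rate ≈ 6.39%; labor force participation rate ≈ 56.12%.

Employed = 926.43 + 305.52 = 1,231.95 thousand.
Unemployed = 22.55 + 61.60 = 84.15 thousand (jobless and actively searching, or on temporary layoff).
Labor force = 1,231.95 + 84.15 = 1,316.10 thousand.
Not in labor force = 13.42 + 289.29 + 187.11 + 539.24 = 1,029.06 thousand (those not working and not actively searching are outside the labor force — including those who want a job but have given up searching).
Civilian working-age population = 1,316.10 + 1,029.06 = 2,345.16 thousand.
Unemployment rate = 84.15 / 1,316.10 = 6.39%.
Labor force participation rate = 1,316.10 / 2,345.16 = 56.12%.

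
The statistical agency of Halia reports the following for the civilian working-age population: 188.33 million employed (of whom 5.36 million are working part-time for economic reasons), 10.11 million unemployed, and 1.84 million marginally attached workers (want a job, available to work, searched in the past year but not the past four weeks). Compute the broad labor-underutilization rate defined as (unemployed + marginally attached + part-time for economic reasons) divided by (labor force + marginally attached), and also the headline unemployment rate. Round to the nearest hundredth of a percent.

Broad underutilization rate ≈ 8.64%; headline unemployment rate ≈ 5.09%.

Labor force = 188.33 + 10.11 = 198.44 million.
Numerator = 10.11 + 1.84 + 5.36 = 17.31 million.
Denominator = 198.44 + 1.84 = 200.28 million.
Broad rate = 17.31 / 200.28 = 8.64%.
Headline unemployment rate = 10.11 / 198.44 = 5.09%.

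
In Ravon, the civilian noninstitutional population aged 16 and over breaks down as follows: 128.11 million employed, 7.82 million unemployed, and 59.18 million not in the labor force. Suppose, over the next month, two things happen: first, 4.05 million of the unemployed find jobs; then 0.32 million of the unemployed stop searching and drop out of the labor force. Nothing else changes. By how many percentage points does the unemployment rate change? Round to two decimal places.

Initially, labor force = 128.11 + 7.82 = 135.93 million, so u = 7.82/135.93 = 5.75%.
After the first change, unemployed falls and employed rises by 4.05; labor force unchanged → E = 132.16, U = 3.77, labor force = 135.93 million.
After the second change, unemployed and labor force both fall by 0.32 → E = 132.16, U = 3.45, labor force = 135.61 million.
New unemployment rate = 3.45 / 135.61 = 2.54%.
Change = 2.54% − 5.75% = −3.21 percentage points.

The unemployment rate changes by −3.21 percentage points.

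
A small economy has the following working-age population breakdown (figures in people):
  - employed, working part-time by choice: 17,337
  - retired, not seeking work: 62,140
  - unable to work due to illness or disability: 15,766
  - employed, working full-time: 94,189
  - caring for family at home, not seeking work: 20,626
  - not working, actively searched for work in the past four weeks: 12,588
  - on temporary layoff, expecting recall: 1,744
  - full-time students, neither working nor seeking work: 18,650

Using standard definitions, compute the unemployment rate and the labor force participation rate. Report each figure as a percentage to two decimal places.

Unemployment rate ≈ 11.39%; labor force participation rate ≈ 51.78%.

Employed = 17,337 + 94,189 = 111,526.
Unemployed = 12,588 + 1,744 = 14,332 (jobless and actively searching, or on temporary layoff).
Labor force = 111,526 + 14,332 = 125,858.
Not in labor force = 62,140 + 15,766 + 20,626 + 18,650 = 117,182 (those not working and not actively searching are outside the labor force).
Civilian working-age population = 125,858 + 117,182 = 243,040.
Unemployment rate = 14,332 / 125,858 = 11.39%.
Labor force participation rate = 125,858 / 243,040 = 51.78%.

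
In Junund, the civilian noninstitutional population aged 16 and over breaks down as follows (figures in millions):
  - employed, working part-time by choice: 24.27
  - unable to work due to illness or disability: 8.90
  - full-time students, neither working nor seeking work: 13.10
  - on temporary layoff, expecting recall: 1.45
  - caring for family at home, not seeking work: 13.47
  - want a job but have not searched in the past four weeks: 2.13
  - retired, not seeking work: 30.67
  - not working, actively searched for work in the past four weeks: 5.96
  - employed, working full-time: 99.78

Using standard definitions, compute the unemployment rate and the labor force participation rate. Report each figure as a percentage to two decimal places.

Employed = 24.27 + 99.78 = 124.05 million.
Unemployed = 1.45 + 5.96 = 7.41 million (jobless and actively searching, or on temporary layoff).
Labor force = 124.05 + 7.41 = 131.46 million.
Not in labor force = 8.90 + 13.10 + 13.47 + 2.13 + 30.67 = 68.27 million (those not working and not actively searching are outside the labor force — including those who want a job but have given up searching).
Civilian working-age population = 131.46 + 68.27 = 199.73 million.
Unemployment rate = 7.41 / 131.46 = 5.64%.
Labor force participation rate = 131.46 / 199.73 = 65.82%.

Unemployment rate ≈ 5.64%; labor force participation rate ≈ 65.82%.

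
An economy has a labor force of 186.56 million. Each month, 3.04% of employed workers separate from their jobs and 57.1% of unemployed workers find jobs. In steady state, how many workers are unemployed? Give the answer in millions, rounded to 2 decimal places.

Steady-state unemployment rate u* = s/(s+f) = 3.04/(3.04+57.1) = 0.050549.
Unemployed = u* × labor force = 0.050549 × 186.56 ≈ 9.43 million.

About 9.43 million are unemployed in steady state.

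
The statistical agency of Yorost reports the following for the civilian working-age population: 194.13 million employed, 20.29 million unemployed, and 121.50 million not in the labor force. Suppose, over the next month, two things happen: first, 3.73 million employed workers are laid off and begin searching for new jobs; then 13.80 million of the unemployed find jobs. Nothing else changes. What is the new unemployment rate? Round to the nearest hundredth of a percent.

New unemployment rate ≈ 4.77%.

Initially, labor force = 194.13 + 20.29 = 214.42 million, so u = 20.29/214.42 = 9.46%.
After the first change, employed falls and unemployed rises by 3.73; labor force unchanged → E = 190.40, U = 24.02, labor force = 214.42 million.
After the second change, unemployed falls and employed rises by 13.80; labor force unchanged → E = 204.20, U = 10.22, labor force = 214.42 million.
New unemployment rate = 10.22 / 214.42 = 4.77%.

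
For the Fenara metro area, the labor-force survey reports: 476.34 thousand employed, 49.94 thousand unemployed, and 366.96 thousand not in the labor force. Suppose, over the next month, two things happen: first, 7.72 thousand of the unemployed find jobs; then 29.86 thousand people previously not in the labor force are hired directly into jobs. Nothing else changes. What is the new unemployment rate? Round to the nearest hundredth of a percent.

New unemployment rate ≈ 7.59%.

Initially, labor force = 476.34 + 49.94 = 526.28 thousand, so u = 49.94/526.28 = 9.49%.
After the first change, unemployed falls and employed rises by 7.72; labor force unchanged → E = 484.06, U = 42.22, labor force = 526.28 thousand.
After the second change, employed and labor force both rise by 29.86; unemployed unchanged → E = 513.92, U = 42.22, labor force = 556.14 thousand.
New unemployment rate = 42.22 / 556.14 = 7.59%.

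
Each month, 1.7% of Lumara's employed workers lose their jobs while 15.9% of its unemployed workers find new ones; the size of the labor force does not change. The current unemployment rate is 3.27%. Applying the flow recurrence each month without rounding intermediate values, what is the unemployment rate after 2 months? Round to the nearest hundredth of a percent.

With a fixed labor force, u_{t+1} = u_t + s·(1−u_t) − f·u_t = u_t·(1−s−f) + s.
Here 1−s−f = 0.824 and s = 0.017.
u_1 = 0.032700 × 0.824 + 0.017 = 0.043945.
u_2 = 0.043945 × 0.824 + 0.017 = 0.053211.

Unemployment rate after two months ≈ 5.32%.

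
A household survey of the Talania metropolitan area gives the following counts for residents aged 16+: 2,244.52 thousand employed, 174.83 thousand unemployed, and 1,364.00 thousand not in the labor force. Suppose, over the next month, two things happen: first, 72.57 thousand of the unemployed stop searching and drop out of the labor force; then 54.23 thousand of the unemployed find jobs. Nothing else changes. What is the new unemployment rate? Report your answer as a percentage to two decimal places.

Initially, labor force = 2,244.52 + 174.83 = 2,419.35 thousand, so u = 174.83/2,419.35 = 7.23%.
After the first change, unemployed and labor force both fall by 72.57 → E = 2,244.52, U = 102.26, labor force = 2,346.78 thousand.
After the second change, unemployed falls and employed rises by 54.23; labor force unchanged → E = 2,298.75, U = 48.03, labor force = 2,346.78 thousand.
New unemployment rate = 48.03 / 2,346.78 = 2.05%.

New unemployment rate ≈ 2.05%.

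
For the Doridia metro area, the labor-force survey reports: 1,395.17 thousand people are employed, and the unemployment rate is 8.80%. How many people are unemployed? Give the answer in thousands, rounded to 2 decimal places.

Let U be the number unemployed. The labor force is E + U, and U/(E+U) = 0.0880.
So U = 0.0880 × 1,395.17 / (1 − 0.0880) = 122.7750 / 0.9120 ≈ 134.62 thousand.

About 134.62 thousand are unemployed.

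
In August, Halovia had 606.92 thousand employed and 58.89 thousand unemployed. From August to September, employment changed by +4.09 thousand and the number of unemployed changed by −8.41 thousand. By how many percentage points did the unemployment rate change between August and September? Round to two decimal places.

August: labor force = 606.92 + 58.89 = 665.81; u = 58.89/665.81 = 8.84%.
September: labor force = 611.01 + 50.48 = 661.49; u = 50.48/661.49 = 7.63%.
Change = 7.63% − 8.84% = −1.21 pp.

The unemployment rate changed by −1.21 percentage points.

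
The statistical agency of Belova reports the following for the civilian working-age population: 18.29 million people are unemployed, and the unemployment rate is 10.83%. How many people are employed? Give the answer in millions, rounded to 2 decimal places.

About 150.59 million are employed.

Labor force = U / u = 18.29 / 0.1083 ≈ 168.88 million.
Employed = labor force − unemployed = 168.88 − 18.29 = 150.59 million.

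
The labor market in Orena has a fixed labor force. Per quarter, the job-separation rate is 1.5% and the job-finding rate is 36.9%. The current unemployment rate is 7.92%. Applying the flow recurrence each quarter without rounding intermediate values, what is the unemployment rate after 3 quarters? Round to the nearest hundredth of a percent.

Unemployment rate after three quarters ≈ 4.84%.

With a fixed labor force, u_{t+1} = u_t + s·(1−u_t) − f·u_t = u_t·(1−s−f) + s.
Here 1−s−f = 0.616 and s = 0.015.
u_1 = 0.079200 × 0.616 + 0.015 = 0.063787.
u_2 = 0.063787 × 0.616 + 0.015 = 0.054293.
u_3 = 0.054293 × 0.616 + 0.015 = 0.048444.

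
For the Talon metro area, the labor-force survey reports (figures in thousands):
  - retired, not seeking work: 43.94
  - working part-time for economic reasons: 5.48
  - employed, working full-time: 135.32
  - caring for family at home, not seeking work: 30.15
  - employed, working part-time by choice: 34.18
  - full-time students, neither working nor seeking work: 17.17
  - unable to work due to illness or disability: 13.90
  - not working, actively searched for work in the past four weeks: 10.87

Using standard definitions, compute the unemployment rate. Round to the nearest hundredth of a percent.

Employed = 5.48 + 135.32 + 34.18 = 174.98 thousand (anyone who worked, including part-time for economic reasons, counts as employed).
Unemployed = 10.87 thousand.
Labor force = 174.98 + 10.87 = 185.85 thousand.
Unemployment rate = 10.87 / 185.85 = 5.85%.

Unemployment rate ≈ 5.85%.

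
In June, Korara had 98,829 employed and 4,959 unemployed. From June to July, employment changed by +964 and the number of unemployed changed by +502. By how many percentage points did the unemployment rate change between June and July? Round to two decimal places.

June: labor force = 98,829 + 4,959 = 103,788; u = 4,959/103,788 = 4.78%.
July: labor force = 99,793 + 5,461 = 105,254; u = 5,461/105,254 = 5.19%.
Change = 5.19% − 4.78% = +0.41 pp.

The unemployment rate changed by +0.41 percentage points.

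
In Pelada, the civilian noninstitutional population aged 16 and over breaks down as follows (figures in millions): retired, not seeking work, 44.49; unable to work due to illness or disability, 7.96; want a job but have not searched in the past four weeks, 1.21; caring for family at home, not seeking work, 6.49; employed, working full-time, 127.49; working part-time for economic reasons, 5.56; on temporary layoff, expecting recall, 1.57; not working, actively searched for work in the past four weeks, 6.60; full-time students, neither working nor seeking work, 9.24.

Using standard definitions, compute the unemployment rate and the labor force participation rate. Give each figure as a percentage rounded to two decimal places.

Unemployment rate ≈ 5.79%; labor force participation rate ≈ 67.05%.

Employed = 127.49 + 5.56 = 133.05 million (anyone who worked, including part-time for economic reasons, counts as employed).
Unemployed = 1.57 + 6.60 = 8.17 million (jobless and actively searching, or on temporary layoff).
Labor force = 133.05 + 8.17 = 141.22 million.
Not in labor force = 44.49 + 7.96 + 1.21 + 6.49 + 9.24 = 69.39 million (those not working and not actively searching are outside the labor force — including those who want a job but have given up searching).
Civilian working-age population = 141.22 + 69.39 = 210.61 million.
Unemployment rate = 8.17 / 141.22 = 5.79%.
Labor force participation rate = 141.22 / 210.61 = 67.05%.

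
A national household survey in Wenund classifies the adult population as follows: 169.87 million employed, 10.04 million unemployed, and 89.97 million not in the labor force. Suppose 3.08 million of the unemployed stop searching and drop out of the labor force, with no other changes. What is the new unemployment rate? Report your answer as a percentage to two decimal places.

Initially, labor force = 169.87 + 10.04 = 179.91 million, so u = 10.04/179.91 = 5.58%.
After the change, unemployed and labor force both fall by 3.08 → E = 169.87, U = 6.96, labor force = 176.83 million.
New unemployment rate = 6.96 / 176.83 = 3.94%.

New unemployment rate ≈ 3.94%.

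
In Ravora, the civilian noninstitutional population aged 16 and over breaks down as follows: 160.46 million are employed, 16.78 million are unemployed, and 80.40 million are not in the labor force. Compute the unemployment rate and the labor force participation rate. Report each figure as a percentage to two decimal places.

Labor force = employed + unemployed = 160.46 + 16.78 = 177.24 million.
Working-age population = 177.24 + 80.40 = 257.64 million.
Unemployment rate = 16.78 / 177.24 = 9.47%.
Labor force participation rate = 177.24 / 257.64 = 68.79%.

Unemployment rate ≈ 9.47%; labor force participation rate ≈ 68.79%.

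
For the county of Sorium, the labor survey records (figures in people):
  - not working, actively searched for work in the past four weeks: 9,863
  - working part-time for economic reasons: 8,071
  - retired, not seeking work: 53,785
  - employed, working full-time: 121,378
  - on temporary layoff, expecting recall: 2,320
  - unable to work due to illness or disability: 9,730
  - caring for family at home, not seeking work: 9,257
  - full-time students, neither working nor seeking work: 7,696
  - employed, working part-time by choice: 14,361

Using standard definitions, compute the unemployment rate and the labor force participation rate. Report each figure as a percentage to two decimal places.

Employed = 8,071 + 121,378 + 14,361 = 143,810 (anyone who worked, including part-time for economic reasons, counts as employed).
Unemployed = 9,863 + 2,320 = 12,183 (jobless and actively searching, or on temporary layoff).
Labor force = 143,810 + 12,183 = 155,993.
Not in labor force = 53,785 + 9,730 + 9,257 + 7,696 = 80,468 (those not working and not actively searching are outside the labor force).
Civilian working-age population = 155,993 + 80,468 = 236,461.
Unemployment rate = 12,183 / 155,993 = 7.81%.
Labor force participation rate = 155,993 / 236,461 = 65.97%.

Unemployment rate ≈ 7.81%; labor force participation rate ≈ 65.97%.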